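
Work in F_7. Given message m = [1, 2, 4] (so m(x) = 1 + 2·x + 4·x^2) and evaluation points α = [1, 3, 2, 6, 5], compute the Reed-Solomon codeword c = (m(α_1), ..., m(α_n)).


c = [0, 1, 0, 3, 6]

Message polynomial: m(x) = 1 + 2·x + 4·x^2 (mod 7).
For each evaluation point α_i, compute m(α_i) mod 7:
  α_1 = 1: Horner steps 4 → 6 → 0, so m(1) = 0.
  α_2 = 3: Horner steps 4 → 0 → 1, so m(3) = 1.
  α_3 = 2: Horner steps 4 → 3 → 0, so m(2) = 0.
  α_4 = 6: Horner steps 4 → 5 → 3, so m(6) = 3.
  α_5 = 5: Horner steps 4 → 1 → 6, so m(5) = 6.
Codeword c = [0, 1, 0, 3, 6] ∈ F_7^5.


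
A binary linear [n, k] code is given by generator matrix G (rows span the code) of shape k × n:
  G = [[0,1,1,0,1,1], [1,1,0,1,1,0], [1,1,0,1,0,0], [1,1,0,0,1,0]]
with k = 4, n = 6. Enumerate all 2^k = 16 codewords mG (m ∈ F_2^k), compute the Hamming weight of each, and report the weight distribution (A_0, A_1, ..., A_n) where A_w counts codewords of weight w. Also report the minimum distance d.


Weight distribution: A_0 = 1, A_1 = 2, A_2 = 2, A_3 = 4, A_4 = 5, A_5 = 2. Minimum distance d = 1.

Enumerate all 2^4 = 16 messages m ∈ F_2^4.
For each, compute codeword c = mG in F_2^6, then tally its weight.
  m = 0000 → c = 000000, weight = 0.
  m = 1000 → c = 011011, weight = 4.
  m = 0100 → c = 110110, weight = 4.
  m = 1100 → c = 101101, weight = 4.
  m = 0010 → c = 110100, weight = 3.
  m = 1010 → c = 101111, weight = 5.
  m = 0110 → c = 000010, weight = 1.
  m = 1110 → c = 011001, weight = 3.
  m = 0001 → c = 110010, weight = 3.
  m = 1001 → c = 101001, weight = 3.
  m = 0101 → c = 000100, weight = 1.
  m = 1101 → c = 011111, weight = 5.
  m = 0011 → c = 000110, weight = 2.
  m = 1011 → c = 011101, weight = 4.
  m = 0111 → c = 110000, weight = 2.
  m = 1111 → c = 101011, weight = 4.
Tally weights:
  weight 0: 1 codewords.
  weight 1: 2 codewords.
  weight 2: 2 codewords.
  weight 3: 4 codewords.
  weight 4: 5 codewords.
  weight 5: 2 codewords.
Minimum distance d = smallest w > 0 with A_w > 0 = 1.
Sanity: Σ A_w = 16 = 2^4 = 16 ✓.


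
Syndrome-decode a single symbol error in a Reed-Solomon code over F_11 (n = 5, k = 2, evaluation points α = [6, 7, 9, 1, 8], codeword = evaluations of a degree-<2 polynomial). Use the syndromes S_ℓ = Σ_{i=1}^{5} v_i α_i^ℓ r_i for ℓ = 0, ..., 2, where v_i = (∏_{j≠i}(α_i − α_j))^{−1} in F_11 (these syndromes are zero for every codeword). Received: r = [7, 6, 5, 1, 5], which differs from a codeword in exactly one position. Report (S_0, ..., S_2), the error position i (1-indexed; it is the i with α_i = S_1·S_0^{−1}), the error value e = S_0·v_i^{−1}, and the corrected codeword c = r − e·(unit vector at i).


S = (3, 5, 1), error at position 3, error magnitude e = 1, c = [7, 6, 4, 1, 5].

Step 1: column multipliers v_i = (∏_{j≠i}(α_i − α_j))^{−1} mod 11.
  i = 1 (α = 6): (6−7)(6−9)(6−1)(6−8) = (−1)·(−3)·5·(−2) = −30 ≡ 3, so v_1 = 3^{−1} = 4 (mod 11).
  i = 2 (α = 7): (7−6)(7−9)(7−1)(7−8) = 1·(−2)·6·(−1) = 12 ≡ 1, so v_2 = 1^{−1} = 1 (mod 11).
  i = 3 (α = 9): (9−6)(9−7)(9−1)(9−8) = 3·2·8·1 = 48 ≡ 4, so v_3 = 4^{−1} = 3 (mod 11).
  i = 4 (α = 1): (1−6)(1−7)(1−9)(1−8) = (−5)·(−6)·(−8)·(−7) = 1680 ≡ 8, so v_4 = 8^{−1} = 7 (mod 11).
  i = 5 (α = 8): (8−6)(8−7)(8−9)(8−1) = 2·1·(−1)·7 = −14 ≡ 8, so v_5 = 8^{−1} = 7 (mod 11).
  v = [4, 1, 3, 7, 7].
Step 2: syndromes of r = [7, 6, 5, 1, 5] (all sums mod 11).
  S_0 = Σ v_i r_i = 4·7 + 1·6 + 3·5 + 7·1 + 7·5 = 91 ≡ 3.
  S_1 = Σ v_i α_i r_i = 4·6·7 + 1·7·6 + 3·9·5 + 7·1·1 + 7·8·5 = 632 ≡ 5.
  α_i^2 mod 11 = [3, 5, 4, 1, 9].
  S_2 = Σ v_i α_i^2 r_i = 4·3·7 + 1·5·6 + 3·4·5 + 7·1·1 + 7·9·5 = 496 ≡ 1.
  S = (3, 5, 1) ≠ 0, so r is not a codeword (an error is present).
Step 3: locate the error. For a single error e at position i, S_ℓ = v_i·e·α_i^ℓ, so α_err = S_1/S_0.
  S_0^{−1} = 3^{−1} = 4 (mod 11), so α_err = 5·4 = 20 ≡ 9 = α_3. Error position i = 3.
  Consistency check: S_2/S_1 = 1·9 = 9 ≡ 9 = α_err ✓ (single-error assumption holds).
Step 4: error magnitude e = S_0/v_3 = S_0·∏_{j≠3}(α_3 − α_j) = 3·4 = 12 ≡ 1 (mod 11).
Step 5: correct position 3: c_3 = r_3 − e = 5 − 1 ≡ 4 (mod 11). Hence c = [7, 6, 4, 1, 5].
  Check: interpolating c through the α_i gives m(x) = 2 + 10·x (degree < 2) with m(α_i) = c_i for every i, so c is indeed a codeword.


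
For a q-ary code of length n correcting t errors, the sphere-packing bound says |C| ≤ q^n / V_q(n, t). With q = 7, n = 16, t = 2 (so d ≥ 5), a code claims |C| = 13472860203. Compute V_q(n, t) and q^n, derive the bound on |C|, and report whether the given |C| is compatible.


V_q(n, t) = 4417, q^n = 33232930569601, Hamming bound = 7523869270, |C| = 13472860203 > bound (violated).

Step 1: Compute V_q(n, t) = Σ_{j=0}^2 C(n, j) (q−1)^j.
  j = 0: C(16,0)·(6)^0 = 1·1 = 1.
  j = 1: C(16,1)·(6)^1 = 16·6 = 96.
  j = 2: C(16,2)·(6)^2 = 120·36 = 4320.
  V_q(n, t) = 1 + 96 + 4320 = 4417.
Step 2: q^n = 7^16 = 33232930569601.
Step 3: Hamming bound ⌊q^n / V_q(n,t)⌋ = ⌊33232930569601/4417⌋ = 7523869270.
Step 4: Compare |C| = 13472860203 to 7523869270: violated.
The claimed |C| lies above the Hamming bound, so no 7-ary code of length 16 with d ≥ 5 can have 13472860203 codewords.


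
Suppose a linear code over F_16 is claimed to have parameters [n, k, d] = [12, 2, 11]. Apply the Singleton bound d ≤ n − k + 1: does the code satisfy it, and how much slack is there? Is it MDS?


Singleton RHS = n − k + 1 = 11, slack = 0, bound satisfied, MDS.

Singleton bound: d ≤ n − k + 1.
Here n = 12, k = 2, so n − k + 1 = 11.
Given d = 11, check d ≤ 11: YES.
Slack = (n − k + 1) − d = 0.
The code is MDS (slack = 0).
Description: the claimed parameters are [12, 2, 11]_16; such a code would be MDS (meets Singleton bound).


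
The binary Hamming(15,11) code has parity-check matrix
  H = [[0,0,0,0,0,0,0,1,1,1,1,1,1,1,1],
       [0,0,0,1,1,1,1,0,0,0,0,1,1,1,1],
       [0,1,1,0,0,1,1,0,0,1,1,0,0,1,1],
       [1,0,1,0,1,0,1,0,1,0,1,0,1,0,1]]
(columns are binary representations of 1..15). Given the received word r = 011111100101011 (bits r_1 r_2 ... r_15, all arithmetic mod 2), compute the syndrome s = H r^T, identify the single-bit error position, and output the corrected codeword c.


s = (0, 1, 1, 0)^T, error position = 6, corrected codeword c = 011110100101011

Compute s = H r^T mod 2 one row at a time:
  s_1 = 0 + 0 + 1 + 0 + 1 + 0 + 1 + 1 = 4 ≡ 0 (mod 2).
  s_2 = 1 + 1 + 1 + 1 + 1 + 0 + 1 + 1 = 7 ≡ 1 (mod 2).
  s_3 = 1 + 1 + 1 + 1 + 1 + 0 + 1 + 1 = 7 ≡ 1 (mod 2).
  s_4 = 0 + 1 + 1 + 1 + 0 + 0 + 0 + 1 = 4 ≡ 0 (mod 2).
s = (0, 1, 1, 0)^T — this equals column 6 of H (binary 0110), so error is at position 6.
Correct: flip bit 6 of r = 011111100101011 to get c = 011110100101011.


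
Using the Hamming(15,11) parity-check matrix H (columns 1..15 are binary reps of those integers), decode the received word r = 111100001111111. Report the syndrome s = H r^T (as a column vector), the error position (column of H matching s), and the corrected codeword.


s = (1, 1, 0, 0)^T, error position = 12, corrected codeword c = 111100001110111

Compute s = H r^T mod 2 one row at a time:
  s_1 = 0 + 1 + 1 + 1 + 1 + 1 + 1 + 1 = 7 ≡ 1 (mod 2).
  s_2 = 1 + 0 + 0 + 0 + 1 + 1 + 1 + 1 = 5 ≡ 1 (mod 2).
  s_3 = 1 + 1 + 0 + 0 + 1 + 1 + 1 + 1 = 6 ≡ 0 (mod 2).
  s_4 = 1 + 1 + 0 + 0 + 1 + 1 + 1 + 1 = 6 ≡ 0 (mod 2).
s = (1, 1, 0, 0)^T — this equals column 12 of H (binary 1100), so error is at position 12.
Correct: flip bit 12 of r = 111100001111111 to get c = 111100001110111.


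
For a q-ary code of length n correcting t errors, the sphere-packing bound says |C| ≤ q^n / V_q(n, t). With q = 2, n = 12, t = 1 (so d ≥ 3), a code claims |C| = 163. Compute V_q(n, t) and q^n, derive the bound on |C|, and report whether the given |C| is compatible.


V_q(n, t) = 13, q^n = 4096, Hamming bound = 315, |C| = 163 ≤ bound (satisfied).

Step 1: Compute V_q(n, t) = Σ_{j=0}^1 C(n, j) (q−1)^j.
  j = 0: C(12,0)·(1)^0 = 1·1 = 1.
  j = 1: C(12,1)·(1)^1 = 12·1 = 12.
  V_q(n, t) = 1 + 12 = 13.
Step 2: q^n = 2^12 = 4096.
Step 3: Hamming bound ⌊q^n / V_q(n,t)⌋ = ⌊4096/13⌋ = 315.
Step 4: Compare |C| = 163 to 315: satisfied.
The claimed |C| lies below the Hamming bound.


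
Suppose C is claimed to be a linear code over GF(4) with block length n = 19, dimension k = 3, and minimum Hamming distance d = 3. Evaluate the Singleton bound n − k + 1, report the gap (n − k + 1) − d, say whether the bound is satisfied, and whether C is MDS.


Singleton RHS = n − k + 1 = 17, slack = 14, bound satisfied, not MDS.

Singleton bound: d ≤ n − k + 1.
Here n = 19, k = 3, so n − k + 1 = 17.
Given d = 3, check d ≤ 17: YES.
Slack = (n − k + 1) − d = 14.
The code is NOT MDS (slack = 14 > 0).
Description: the claimed parameters are [19, 3, 3]_4; such a code would be non-MDS.


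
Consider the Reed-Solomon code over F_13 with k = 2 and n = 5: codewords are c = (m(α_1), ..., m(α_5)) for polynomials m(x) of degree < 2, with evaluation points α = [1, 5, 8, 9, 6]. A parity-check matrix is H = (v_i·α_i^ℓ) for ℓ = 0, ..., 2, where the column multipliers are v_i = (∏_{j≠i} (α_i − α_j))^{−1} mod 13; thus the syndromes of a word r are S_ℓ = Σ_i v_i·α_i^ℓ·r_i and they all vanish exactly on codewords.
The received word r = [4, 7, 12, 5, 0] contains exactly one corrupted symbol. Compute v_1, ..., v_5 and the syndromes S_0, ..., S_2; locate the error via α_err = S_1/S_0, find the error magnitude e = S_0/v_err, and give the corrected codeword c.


S = (4, 4, 4), error at position 1, error magnitude e = 8, c = [9, 7, 12, 5, 0].

Step 1: column multipliers v_i = (∏_{j≠i}(α_i − α_j))^{−1} mod 13.
  i = 1 (α = 1): (1−5)(1−8)(1−9)(1−6) = (−4)·(−7)·(−8)·(−5) = 1120 ≡ 2, so v_1 = 2^{−1} = 7 (mod 13).
  i = 2 (α = 5): (5−1)(5−8)(5−9)(5−6) = 4·(−3)·(−4)·(−1) = −48 ≡ 4, so v_2 = 4^{−1} = 10 (mod 13).
  i = 3 (α = 8): (8−1)(8−5)(8−9)(8−6) = 7·3·(−1)·2 = −42 ≡ 10, so v_3 = 10^{−1} = 4 (mod 13).
  i = 4 (α = 9): (9−1)(9−5)(9−8)(9−6) = 8·4·1·3 = 96 ≡ 5, so v_4 = 5^{−1} = 8 (mod 13).
  i = 5 (α = 6): (6−1)(6−5)(6−8)(6−9) = 5·1·(−2)·(−3) = 30 ≡ 4, so v_5 = 4^{−1} = 10 (mod 13).
  v = [7, 10, 4, 8, 10].
Step 2: syndromes of r = [4, 7, 12, 5, 0] (all sums mod 13).
  S_0 = Σ v_i r_i = 7·4 + 10·7 + 4·12 + 8·5 + 10·0 = 186 ≡ 4.
  S_1 = Σ v_i α_i r_i = 7·1·4 + 10·5·7 + 4·8·12 + 8·9·5 + 10·6·0 = 1122 ≡ 4.
  α_i^2 mod 13 = [1, 12, 12, 3, 10].
  S_2 = Σ v_i α_i^2 r_i = 7·1·4 + 10·12·7 + 4·12·12 + 8·3·5 + 10·10·0 = 1564 ≡ 4.
  S = (4, 4, 4) ≠ 0, so r is not a codeword (an error is present).
Step 3: locate the error. For a single error e at position i, S_ℓ = v_i·e·α_i^ℓ, so α_err = S_1/S_0.
  S_0^{−1} = 4^{−1} = 10 (mod 13), so α_err = 4·10 = 40 ≡ 1 = α_1. Error position i = 1.
  Consistency check: S_2/S_1 = 4·10 = 40 ≡ 1 = α_err ✓ (single-error assumption holds).
Step 4: error magnitude e = S_0/v_1 = S_0·∏_{j≠1}(α_1 − α_j) = 4·2 = 8 ≡ 8 (mod 13).
Step 5: correct position 1: c_1 = r_1 − e = 4 − 8 ≡ 9 (mod 13). Hence c = [9, 7, 12, 5, 0].
  Check: interpolating c through the α_i gives m(x) = 3 + 6·x (degree < 2) with m(α_i) = c_i for every i, so c is indeed a codeword.


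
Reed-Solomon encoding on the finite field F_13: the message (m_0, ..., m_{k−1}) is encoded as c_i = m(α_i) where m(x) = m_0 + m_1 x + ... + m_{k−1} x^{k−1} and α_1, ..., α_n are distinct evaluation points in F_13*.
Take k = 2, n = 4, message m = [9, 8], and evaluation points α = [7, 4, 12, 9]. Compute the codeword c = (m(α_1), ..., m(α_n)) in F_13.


c = [0, 2, 1, 3]

Message polynomial: m(x) = 9 + 8·x (mod 13).
For each evaluation point α_i, compute m(α_i) mod 13:
  α_1 = 7: Horner steps 8 → 0, so m(7) = 0.
  α_2 = 4: Horner steps 8 → 2, so m(4) = 2.
  α_3 = 12: Horner steps 8 → 1, so m(12) = 1.
  α_4 = 9: Horner steps 8 → 3, so m(9) = 3.
Codeword c = [0, 2, 1, 3] ∈ F_13^4.


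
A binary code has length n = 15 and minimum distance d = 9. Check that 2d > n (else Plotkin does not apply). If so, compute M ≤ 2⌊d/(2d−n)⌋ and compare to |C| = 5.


Plotkin bound M ≤ 6; given |C| = 5 ≤ bound (satisfied).

Check applicability: 2d = 18, n = 15.
2d − n = 3 > 0, so Plotkin applies.
Compute d/(2d−n) = 9/3 ≈ 3.0000.
⌊d/(2d−n)⌋ = 3.
Plotkin bound: M ≤ 2·3 = 6.
Given |C| = 5, check: satisfied.
This |C| is below the Plotkin bound.


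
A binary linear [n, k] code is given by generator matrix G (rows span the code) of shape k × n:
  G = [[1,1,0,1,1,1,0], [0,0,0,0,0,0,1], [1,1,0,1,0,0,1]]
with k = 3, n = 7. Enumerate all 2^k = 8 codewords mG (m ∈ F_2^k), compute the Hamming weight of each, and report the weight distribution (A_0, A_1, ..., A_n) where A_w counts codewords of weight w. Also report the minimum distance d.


Weight distribution: A_0 = 1, A_1 = 1, A_2 = 1, A_3 = 2, A_4 = 1, A_5 = 1, A_6 = 1. Minimum distance d = 1.

Enumerate all 2^3 = 8 messages m ∈ F_2^3.
For each, compute codeword c = mG in F_2^7, then tally its weight.
  m = 000 → c = 0000000, weight = 0.
  m = 100 → c = 1101110, weight = 5.
  m = 010 → c = 0000001, weight = 1.
  m = 110 → c = 1101111, weight = 6.
  m = 001 → c = 1101001, weight = 4.
  m = 101 → c = 0000111, weight = 3.
  m = 011 → c = 1101000, weight = 3.
  m = 111 → c = 0000110, weight = 2.
Tally weights:
  weight 0: 1 codewords.
  weight 1: 1 codewords.
  weight 2: 1 codewords.
  weight 3: 2 codewords.
  weight 4: 1 codewords.
  weight 5: 1 codewords.
  weight 6: 1 codewords.
Minimum distance d = smallest w > 0 with A_w > 0 = 1.
Sanity: Σ A_w = 8 = 2^3 = 8 ✓.


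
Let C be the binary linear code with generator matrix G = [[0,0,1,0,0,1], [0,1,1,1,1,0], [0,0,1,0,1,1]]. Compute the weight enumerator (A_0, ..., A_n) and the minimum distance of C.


Weight distribution: A_0 = 1, A_1 = 1, A_2 = 1, A_3 = 3, A_4 = 2. Minimum distance d = 1.

Enumerate all 2^3 = 8 messages m ∈ F_2^3.
For each, compute codeword c = mG in F_2^6, then tally its weight.
  m = 000 → c = 000000, weight = 0.
  m = 100 → c = 001001, weight = 2.
  m = 010 → c = 011110, weight = 4.
  m = 110 → c = 010111, weight = 4.
  m = 001 → c = 001011, weight = 3.
  m = 101 → c = 000010, weight = 1.
  m = 011 → c = 010101, weight = 3.
  m = 111 → c = 011100, weight = 3.
Tally weights:
  weight 0: 1 codewords.
  weight 1: 1 codewords.
  weight 2: 1 codewords.
  weight 3: 3 codewords.
  weight 4: 2 codewords.
Minimum distance d = smallest w > 0 with A_w > 0 = 1.
Sanity: Σ A_w = 8 = 2^3 = 8 ✓.


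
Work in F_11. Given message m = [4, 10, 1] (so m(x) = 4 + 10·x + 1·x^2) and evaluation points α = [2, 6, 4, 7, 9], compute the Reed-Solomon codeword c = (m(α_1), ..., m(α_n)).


c = [6, 1, 5, 2, 10]

Message polynomial: m(x) = 4 + 10·x + 1·x^2 (mod 11).
For each evaluation point α_i, compute m(α_i) mod 11:
  α_1 = 2: Horner steps 1 → 1 → 6, so m(2) = 6.
  α_2 = 6: Horner steps 1 → 5 → 1, so m(6) = 1.
  α_3 = 4: Horner steps 1 → 3 → 5, so m(4) = 5.
  α_4 = 7: Horner steps 1 → 6 → 2, so m(7) = 2.
  α_5 = 9: Horner steps 1 → 8 → 10, so m(9) = 10.
Codeword c = [6, 1, 5, 2, 10] ∈ F_11^5.


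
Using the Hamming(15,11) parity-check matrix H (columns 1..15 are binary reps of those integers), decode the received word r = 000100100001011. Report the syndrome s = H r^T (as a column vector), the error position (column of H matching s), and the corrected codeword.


s = (1, 1, 1, 0)^T, error position = 14, corrected codeword c = 000100100001001

Compute s = H r^T mod 2 one row at a time:
  s_1 = 0 + 0 + 0 + 0 + 1 + 0 + 1 + 1 = 3 ≡ 1 (mod 2).
  s_2 = 1 + 0 + 0 + 1 + 1 + 0 + 1 + 1 = 5 ≡ 1 (mod 2).
  s_3 = 0 + 0 + 0 + 1 + 0 + 0 + 1 + 1 = 3 ≡ 1 (mod 2).
  s_4 = 0 + 0 + 0 + 1 + 0 + 0 + 0 + 1 = 2 ≡ 0 (mod 2).
s = (1, 1, 1, 0)^T — this equals column 14 of H (binary 1110), so error is at position 14.
Correct: flip bit 14 of r = 000100100001011 to get c = 000100100001001.


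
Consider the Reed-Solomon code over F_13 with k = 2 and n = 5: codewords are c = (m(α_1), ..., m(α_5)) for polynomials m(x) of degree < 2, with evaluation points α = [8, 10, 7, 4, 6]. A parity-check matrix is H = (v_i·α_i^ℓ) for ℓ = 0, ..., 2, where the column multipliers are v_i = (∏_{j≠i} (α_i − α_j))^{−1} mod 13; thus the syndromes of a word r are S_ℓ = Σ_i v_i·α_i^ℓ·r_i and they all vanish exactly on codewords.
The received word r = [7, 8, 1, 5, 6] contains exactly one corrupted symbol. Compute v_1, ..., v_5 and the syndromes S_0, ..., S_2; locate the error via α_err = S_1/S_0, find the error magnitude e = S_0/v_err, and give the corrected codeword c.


S = (3, 8, 4), error at position 3, error magnitude e = 1, c = [7, 8, 0, 5, 6].

Step 1: column multipliers v_i = (∏_{j≠i}(α_i − α_j))^{−1} mod 13.
  i = 1 (α = 8): (8−10)(8−7)(8−4)(8−6) = (−2)·1·4·2 = −16 ≡ 10, so v_1 = 10^{−1} = 4 (mod 13).
  i = 2 (α = 10): (10−8)(10−7)(10−4)(10−6) = 2·3·6·4 = 144 ≡ 1, so v_2 = 1^{−1} = 1 (mod 13).
  i = 3 (α = 7): (7−8)(7−10)(7−4)(7−6) = (−1)·(−3)·3·1 = 9 ≡ 9, so v_3 = 9^{−1} = 3 (mod 13).
  i = 4 (α = 4): (4−8)(4−10)(4−7)(4−6) = (−4)·(−6)·(−3)·(−2) = 144 ≡ 1, so v_4 = 1^{−1} = 1 (mod 13).
  i = 5 (α = 6): (6−8)(6−10)(6−7)(6−4) = (−2)·(−4)·(−1)·2 = −16 ≡ 10, so v_5 = 10^{−1} = 4 (mod 13).
  v = [4, 1, 3, 1, 4].
Step 2: syndromes of r = [7, 8, 1, 5, 6] (all sums mod 13).
  S_0 = Σ v_i r_i = 4·7 + 1·8 + 3·1 + 1·5 + 4·6 = 68 ≡ 3.
  S_1 = Σ v_i α_i r_i = 4·8·7 + 1·10·8 + 3·7·1 + 1·4·5 + 4·6·6 = 489 ≡ 8.
  α_i^2 mod 13 = [12, 9, 10, 3, 10].
  S_2 = Σ v_i α_i^2 r_i = 4·12·7 + 1·9·8 + 3·10·1 + 1·3·5 + 4·10·6 = 693 ≡ 4.
  S = (3, 8, 4) ≠ 0, so r is not a codeword (an error is present).
Step 3: locate the error. For a single error e at position i, S_ℓ = v_i·e·α_i^ℓ, so α_err = S_1/S_0.
  S_0^{−1} = 3^{−1} = 9 (mod 13), so α_err = 8·9 = 72 ≡ 7 = α_3. Error position i = 3.
  Consistency check: S_2/S_1 = 4·5 = 20 ≡ 7 = α_err ✓ (single-error assumption holds).
Step 4: error magnitude e = S_0/v_3 = S_0·∏_{j≠3}(α_3 − α_j) = 3·9 = 27 ≡ 1 (mod 13).
Step 5: correct position 3: c_3 = r_3 − e = 1 − 1 ≡ 0 (mod 13). Hence c = [7, 8, 0, 5, 6].
  Check: interpolating c through the α_i gives m(x) = 3 + 7·x (degree < 2) with m(α_i) = c_i for every i, so c is indeed a codeword.


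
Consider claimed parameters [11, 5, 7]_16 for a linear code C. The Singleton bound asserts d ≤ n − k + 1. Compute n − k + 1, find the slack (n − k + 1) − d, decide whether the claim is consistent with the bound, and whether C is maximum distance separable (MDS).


Singleton RHS = n − k + 1 = 7, slack = 0, bound satisfied, MDS.

Singleton bound: d ≤ n − k + 1.
Here n = 11, k = 5, so n − k + 1 = 7.
Given d = 7, check d ≤ 7: YES.
Slack = (n − k + 1) − d = 0.
The code is MDS (slack = 0).
Description: the claimed parameters are [11, 5, 7]_16; such a code would be MDS (meets Singleton bound).


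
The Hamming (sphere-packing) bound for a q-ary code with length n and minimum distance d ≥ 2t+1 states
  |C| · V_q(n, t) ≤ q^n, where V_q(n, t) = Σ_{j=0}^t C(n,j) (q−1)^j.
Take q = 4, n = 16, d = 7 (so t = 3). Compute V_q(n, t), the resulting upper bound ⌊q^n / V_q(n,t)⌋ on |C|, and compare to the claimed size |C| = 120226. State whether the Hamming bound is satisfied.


V_q(n, t) = 16249, q^n = 4294967296, Hamming bound = 264321, |C| = 120226 ≤ bound (satisfied).

Step 1: Compute V_q(n, t) = Σ_{j=0}^3 C(n, j) (q−1)^j.
  j = 0: C(16,0)·(3)^0 = 1·1 = 1.
  j = 1: C(16,1)·(3)^1 = 16·3 = 48.
  j = 2: C(16,2)·(3)^2 = 120·9 = 1080.
  j = 3: C(16,3)·(3)^3 = 560·27 = 15120.
  V_q(n, t) = 1 + 48 + 1080 + 15120 = 16249.
Step 2: q^n = 4^16 = 4294967296.
Step 3: Hamming bound ⌊q^n / V_q(n,t)⌋ = ⌊4294967296/16249⌋ = 264321.
Step 4: Compare |C| = 120226 to 264321: satisfied.
The claimed |C| lies below the Hamming bound.


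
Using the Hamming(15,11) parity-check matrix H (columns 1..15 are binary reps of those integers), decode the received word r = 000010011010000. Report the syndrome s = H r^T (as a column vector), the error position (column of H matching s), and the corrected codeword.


s = (1, 1, 1, 1)^T, error position = 15, corrected codeword c = 000010011010001

Compute s = H r^T mod 2 one row at a time:
  s_1 = 1 + 1 + 0 + 1 + 0 + 0 + 0 + 0 = 3 ≡ 1 (mod 2).
  s_2 = 0 + 1 + 0 + 0 + 0 + 0 + 0 + 0 = 1 ≡ 1 (mod 2).
  s_3 = 0 + 0 + 0 + 0 + 0 + 1 + 0 + 0 = 1 ≡ 1 (mod 2).
  s_4 = 0 + 0 + 1 + 0 + 1 + 1 + 0 + 0 = 3 ≡ 1 (mod 2).
s = (1, 1, 1, 1)^T — this equals column 15 of H (binary 1111), so error is at position 15.
Correct: flip bit 15 of r = 000010011010000 to get c = 000010011010001.


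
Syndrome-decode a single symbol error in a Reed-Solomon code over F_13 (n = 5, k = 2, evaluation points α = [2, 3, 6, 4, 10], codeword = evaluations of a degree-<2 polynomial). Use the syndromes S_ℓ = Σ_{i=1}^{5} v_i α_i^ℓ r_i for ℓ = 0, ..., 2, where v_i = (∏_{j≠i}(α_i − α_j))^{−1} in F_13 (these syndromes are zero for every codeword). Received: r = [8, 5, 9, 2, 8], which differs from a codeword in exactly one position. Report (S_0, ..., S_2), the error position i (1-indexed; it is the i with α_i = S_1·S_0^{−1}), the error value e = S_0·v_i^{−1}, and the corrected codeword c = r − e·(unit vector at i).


S = (10, 9, 12), error at position 5, error magnitude e = 11, c = [8, 5, 9, 2, 10].

Step 1: column multipliers v_i = (∏_{j≠i}(α_i − α_j))^{−1} mod 13.
  i = 1 (α = 2): (2−3)(2−6)(2−4)(2−10) = (−1)·(−4)·(−2)·(−8) = 64 ≡ 12, so v_1 = 12^{−1} = 12 (mod 13).
  i = 2 (α = 3): (3−2)(3−6)(3−4)(3−10) = 1·(−3)·(−1)·(−7) = −21 ≡ 5, so v_2 = 5^{−1} = 8 (mod 13).
  i = 3 (α = 6): (6−2)(6−3)(6−4)(6−10) = 4·3·2·(−4) = −96 ≡ 8, so v_3 = 8^{−1} = 5 (mod 13).
  i = 4 (α = 4): (4−2)(4−3)(4−6)(4−10) = 2·1·(−2)·(−6) = 24 ≡ 11, so v_4 = 11^{−1} = 6 (mod 13).
  i = 5 (α = 10): (10−2)(10−3)(10−6)(10−4) = 8·7·4·6 = 1344 ≡ 5, so v_5 = 5^{−1} = 8 (mod 13).
  v = [12, 8, 5, 6, 8].
Step 2: syndromes of r = [8, 5, 9, 2, 8] (all sums mod 13).
  S_0 = Σ v_i r_i = 12·8 + 8·5 + 5·9 + 6·2 + 8·8 = 257 ≡ 10.
  S_1 = Σ v_i α_i r_i = 12·2·8 + 8·3·5 + 5·6·9 + 6·4·2 + 8·10·8 = 1270 ≡ 9.
  α_i^2 mod 13 = [4, 9, 10, 3, 9].
  S_2 = Σ v_i α_i^2 r_i = 12·4·8 + 8·9·5 + 5·10·9 + 6·3·2 + 8·9·8 = 1806 ≡ 12.
  S = (10, 9, 12) ≠ 0, so r is not a codeword (an error is present).
Step 3: locate the error. For a single error e at position i, S_ℓ = v_i·e·α_i^ℓ, so α_err = S_1/S_0.
  S_0^{−1} = 10^{−1} = 4 (mod 13), so α_err = 9·4 = 36 ≡ 10 = α_5. Error position i = 5.
  Consistency check: S_2/S_1 = 12·3 = 36 ≡ 10 = α_err ✓ (single-error assumption holds).
Step 4: error magnitude e = S_0/v_5 = S_0·∏_{j≠5}(α_5 − α_j) = 10·5 = 50 ≡ 11 (mod 13).
Step 5: correct position 5: c_5 = r_5 − e = 8 − 11 ≡ 10 (mod 13). Hence c = [8, 5, 9, 2, 10].
  Check: interpolating c through the α_i gives m(x) = 1 + 10·x (degree < 2) with m(α_i) = c_i for every i, so c is indeed a codeword.


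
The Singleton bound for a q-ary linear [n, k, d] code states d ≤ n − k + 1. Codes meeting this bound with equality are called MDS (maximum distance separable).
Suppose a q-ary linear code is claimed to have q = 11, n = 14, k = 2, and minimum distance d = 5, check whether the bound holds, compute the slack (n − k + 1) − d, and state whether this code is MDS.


Singleton RHS = n − k + 1 = 13, slack = 8, bound satisfied, not MDS.

Singleton bound: d ≤ n − k + 1.
Here n = 14, k = 2, so n − k + 1 = 13.
Given d = 5, check d ≤ 13: YES.
Slack = (n − k + 1) − d = 8.
The code is NOT MDS (slack = 8 > 0).
Description: the claimed parameters are [14, 2, 5]_11; such a code would be non-MDS.


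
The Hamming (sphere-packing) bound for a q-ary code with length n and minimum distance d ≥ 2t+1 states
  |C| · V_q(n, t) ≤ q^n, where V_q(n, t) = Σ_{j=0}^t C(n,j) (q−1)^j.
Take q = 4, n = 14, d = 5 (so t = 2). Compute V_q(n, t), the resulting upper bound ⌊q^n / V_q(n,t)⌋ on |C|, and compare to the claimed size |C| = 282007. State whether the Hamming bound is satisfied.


V_q(n, t) = 862, q^n = 268435456, Hamming bound = 311410, |C| = 282007 ≤ bound (satisfied).

Step 1: Compute V_q(n, t) = Σ_{j=0}^2 C(n, j) (q−1)^j.
  j = 0: C(14,0)·(3)^0 = 1·1 = 1.
  j = 1: C(14,1)·(3)^1 = 14·3 = 42.
  j = 2: C(14,2)·(3)^2 = 91·9 = 819.
  V_q(n, t) = 1 + 42 + 819 = 862.
Step 2: q^n = 4^14 = 268435456.
Step 3: Hamming bound ⌊q^n / V_q(n,t)⌋ = ⌊268435456/862⌋ = 311410.
Step 4: Compare |C| = 282007 to 311410: satisfied.
The claimed |C| lies below the Hamming bound.


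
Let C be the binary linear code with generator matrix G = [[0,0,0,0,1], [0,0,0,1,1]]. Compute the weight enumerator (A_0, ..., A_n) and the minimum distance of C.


Weight distribution: A_0 = 1, A_1 = 2, A_2 = 1. Minimum distance d = 1.

Enumerate all 2^2 = 4 messages m ∈ F_2^2.
For each, compute codeword c = mG in F_2^5, then tally its weight.
  m = 00 → c = 00000, weight = 0.
  m = 10 → c = 00001, weight = 1.
  m = 01 → c = 00011, weight = 2.
  m = 11 → c = 00010, weight = 1.
Tally weights:
  weight 0: 1 codewords.
  weight 1: 2 codewords.
  weight 2: 1 codewords.
Minimum distance d = smallest w > 0 with A_w > 0 = 1.
Sanity: Σ A_w = 4 = 2^2 = 4 ✓.


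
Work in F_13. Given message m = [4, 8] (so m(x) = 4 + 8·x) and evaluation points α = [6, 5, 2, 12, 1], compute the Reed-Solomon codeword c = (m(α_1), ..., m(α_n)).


c = [0, 5, 7, 9, 12]

Message polynomial: m(x) = 4 + 8·x (mod 13).
For each evaluation point α_i, compute m(α_i) mod 13:
  α_1 = 6: Horner steps 8 → 0, so m(6) = 0.
  α_2 = 5: Horner steps 8 → 5, so m(5) = 5.
  α_3 = 2: Horner steps 8 → 7, so m(2) = 7.
  α_4 = 12: Horner steps 8 → 9, so m(12) = 9.
  α_5 = 1: Horner steps 8 → 12, so m(1) = 12.
Codeword c = [0, 5, 7, 9, 12] ∈ F_13^5.


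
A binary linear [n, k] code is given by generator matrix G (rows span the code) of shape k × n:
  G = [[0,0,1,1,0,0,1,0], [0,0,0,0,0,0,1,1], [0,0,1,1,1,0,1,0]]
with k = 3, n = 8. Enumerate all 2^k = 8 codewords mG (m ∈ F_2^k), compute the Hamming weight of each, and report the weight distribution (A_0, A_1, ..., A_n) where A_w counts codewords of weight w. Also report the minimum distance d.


Weight distribution: A_0 = 1, A_1 = 1, A_2 = 1, A_3 = 3, A_4 = 2. Minimum distance d = 1.

Enumerate all 2^3 = 8 messages m ∈ F_2^3.
For each, compute codeword c = mG in F_2^8, then tally its weight.
  m = 000 → c = 00000000, weight = 0.
  m = 100 → c = 00110010, weight = 3.
  m = 010 → c = 00000011, weight = 2.
  m = 110 → c = 00110001, weight = 3.
  m = 001 → c = 00111010, weight = 4.
  m = 101 → c = 00001000, weight = 1.
  m = 011 → c = 00111001, weight = 4.
  m = 111 → c = 00001011, weight = 3.
Tally weights:
  weight 0: 1 codewords.
  weight 1: 1 codewords.
  weight 2: 1 codewords.
  weight 3: 3 codewords.
  weight 4: 2 codewords.
Minimum distance d = smallest w > 0 with A_w > 0 = 1.
Sanity: Σ A_w = 8 = 2^3 = 8 ✓.


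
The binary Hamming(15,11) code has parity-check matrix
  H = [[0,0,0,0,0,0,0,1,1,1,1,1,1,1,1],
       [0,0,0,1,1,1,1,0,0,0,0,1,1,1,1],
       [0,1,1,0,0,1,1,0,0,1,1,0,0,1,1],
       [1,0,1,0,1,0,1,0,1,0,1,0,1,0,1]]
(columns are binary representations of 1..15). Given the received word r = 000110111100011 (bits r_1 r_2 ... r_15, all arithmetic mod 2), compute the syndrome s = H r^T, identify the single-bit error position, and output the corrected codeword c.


s = (1, 1, 0, 0)^T, error position = 12, corrected codeword c = 000110111101011

Compute s = H r^T mod 2 one row at a time:
  s_1 = 1 + 1 + 1 + 0 + 0 + 0 + 1 + 1 = 5 ≡ 1 (mod 2).
  s_2 = 1 + 1 + 0 + 1 + 0 + 0 + 1 + 1 = 5 ≡ 1 (mod 2).
  s_3 = 0 + 0 + 0 + 1 + 1 + 0 + 1 + 1 = 4 ≡ 0 (mod 2).
  s_4 = 0 + 0 + 1 + 1 + 1 + 0 + 0 + 1 = 4 ≡ 0 (mod 2).
s = (1, 1, 0, 0)^T — this equals column 12 of H (binary 1100), so error is at position 12.
Correct: flip bit 12 of r = 000110111100011 to get c = 000110111101011.


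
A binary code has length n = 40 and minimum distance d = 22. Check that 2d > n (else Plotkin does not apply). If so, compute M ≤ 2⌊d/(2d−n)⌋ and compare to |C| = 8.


Plotkin bound M ≤ 10; given |C| = 8 ≤ bound (satisfied).

Check applicability: 2d = 44, n = 40.
2d − n = 4 > 0, so Plotkin applies.
Compute d/(2d−n) = 22/4 ≈ 5.5000.
⌊d/(2d−n)⌋ = 5.
Plotkin bound: M ≤ 2·5 = 10.
Given |C| = 8, check: satisfied.
This |C| is below the Plotkin bound.


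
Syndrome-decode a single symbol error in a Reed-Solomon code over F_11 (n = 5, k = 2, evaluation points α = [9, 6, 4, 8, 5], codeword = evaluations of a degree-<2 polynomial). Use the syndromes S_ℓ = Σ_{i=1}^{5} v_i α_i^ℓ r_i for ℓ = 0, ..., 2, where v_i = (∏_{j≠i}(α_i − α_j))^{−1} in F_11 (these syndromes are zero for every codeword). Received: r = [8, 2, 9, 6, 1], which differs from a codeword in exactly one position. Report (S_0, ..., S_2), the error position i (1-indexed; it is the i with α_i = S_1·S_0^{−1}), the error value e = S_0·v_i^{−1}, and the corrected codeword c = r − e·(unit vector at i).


S = (10, 6, 8), error at position 5, error magnitude e = 1, c = [8, 2, 9, 6, 0].

Step 1: column multipliers v_i = (∏_{j≠i}(α_i − α_j))^{−1} mod 11.
  i = 1 (α = 9): (9−6)(9−4)(9−8)(9−5) = 3·5·1·4 = 60 ≡ 5, so v_1 = 5^{−1} = 9 (mod 11).
  i = 2 (α = 6): (6−9)(6−4)(6−8)(6−5) = (−3)·2·(−2)·1 = 12 ≡ 1, so v_2 = 1^{−1} = 1 (mod 11).
  i = 3 (α = 4): (4−9)(4−6)(4−8)(4−5) = (−5)·(−2)·(−4)·(−1) = 40 ≡ 7, so v_3 = 7^{−1} = 8 (mod 11).
  i = 4 (α = 8): (8−9)(8−6)(8−4)(8−5) = (−1)·2·4·3 = −24 ≡ 9, so v_4 = 9^{−1} = 5 (mod 11).
  i = 5 (α = 5): (5−9)(5−6)(5−4)(5−8) = (−4)·(−1)·1·(−3) = −12 ≡ 10, so v_5 = 10^{−1} = 10 (mod 11).
  v = [9, 1, 8, 5, 10].
Step 2: syndromes of r = [8, 2, 9, 6, 1] (all sums mod 11).
  S_0 = Σ v_i r_i = 9·8 + 1·2 + 8·9 + 5·6 + 10·1 = 186 ≡ 10.
  S_1 = Σ v_i α_i r_i = 9·9·8 + 1·6·2 + 8·4·9 + 5·8·6 + 10·5·1 = 1238 ≡ 6.
  α_i^2 mod 11 = [4, 3, 5, 9, 3].
  S_2 = Σ v_i α_i^2 r_i = 9·4·8 + 1·3·2 + 8·5·9 + 5·9·6 + 10·3·1 = 954 ≡ 8.
  S = (10, 6, 8) ≠ 0, so r is not a codeword (an error is present).
Step 3: locate the error. For a single error e at position i, S_ℓ = v_i·e·α_i^ℓ, so α_err = S_1/S_0.
  S_0^{−1} = 10^{−1} = 10 (mod 11), so α_err = 6·10 = 60 ≡ 5 = α_5. Error position i = 5.
  Consistency check: S_2/S_1 = 8·2 = 16 ≡ 5 = α_err ✓ (single-error assumption holds).
Step 4: error magnitude e = S_0/v_5 = S_0·∏_{j≠5}(α_5 − α_j) = 10·10 = 100 ≡ 1 (mod 11).
Step 5: correct position 5: c_5 = r_5 − e = 1 − 1 ≡ 0 (mod 11). Hence c = [8, 2, 9, 6, 0].
  Check: interpolating c through the α_i gives m(x) = 1 + 2·x (degree < 2) with m(α_i) = c_i for every i, so c is indeed a codeword.


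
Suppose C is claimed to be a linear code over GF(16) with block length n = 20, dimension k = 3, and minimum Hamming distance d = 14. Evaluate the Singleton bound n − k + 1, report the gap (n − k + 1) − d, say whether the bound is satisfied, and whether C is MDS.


Singleton RHS = n − k + 1 = 18, slack = 4, bound satisfied, not MDS.

Singleton bound: d ≤ n − k + 1.
Here n = 20, k = 3, so n − k + 1 = 18.
Given d = 14, check d ≤ 18: YES.
Slack = (n − k + 1) − d = 4.
The code is NOT MDS (slack = 4 > 0).
Description: the claimed parameters are [20, 3, 14]_16; such a code would be non-MDS.


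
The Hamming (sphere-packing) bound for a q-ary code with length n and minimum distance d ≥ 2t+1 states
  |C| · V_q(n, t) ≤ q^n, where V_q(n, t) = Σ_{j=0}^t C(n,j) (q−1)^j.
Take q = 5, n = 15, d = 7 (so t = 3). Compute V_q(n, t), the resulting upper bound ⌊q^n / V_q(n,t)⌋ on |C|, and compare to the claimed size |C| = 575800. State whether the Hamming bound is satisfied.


V_q(n, t) = 30861, q^n = 30517578125, Hamming bound = 988871, |C| = 575800 ≤ bound (satisfied).

Step 1: Compute V_q(n, t) = Σ_{j=0}^3 C(n, j) (q−1)^j.
  j = 0: C(15,0)·(4)^0 = 1·1 = 1.
  j = 1: C(15,1)·(4)^1 = 15·4 = 60.
  j = 2: C(15,2)·(4)^2 = 105·16 = 1680.
  j = 3: C(15,3)·(4)^3 = 455·64 = 29120.
  V_q(n, t) = 1 + 60 + 1680 + 29120 = 30861.
Step 2: q^n = 5^15 = 30517578125.
Step 3: Hamming bound ⌊q^n / V_q(n,t)⌋ = ⌊30517578125/30861⌋ = 988871.
Step 4: Compare |C| = 575800 to 988871: satisfied.
The claimed |C| lies below the Hamming bound.


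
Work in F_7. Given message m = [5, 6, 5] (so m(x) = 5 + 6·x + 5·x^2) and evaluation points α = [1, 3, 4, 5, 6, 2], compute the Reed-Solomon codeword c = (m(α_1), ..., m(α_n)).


c = [2, 5, 4, 6, 4, 2]

Message polynomial: m(x) = 5 + 6·x + 5·x^2 (mod 7).
For each evaluation point α_i, compute m(α_i) mod 7:
  α_1 = 1: Horner steps 5 → 4 → 2, so m(1) = 2.
  α_2 = 3: Horner steps 5 → 0 → 5, so m(3) = 5.
  α_3 = 4: Horner steps 5 → 5 → 4, so m(4) = 4.
  α_4 = 5: Horner steps 5 → 3 → 6, so m(5) = 6.
  α_5 = 6: Horner steps 5 → 1 → 4, so m(6) = 4.
  α_6 = 2: Horner steps 5 → 2 → 2, so m(2) = 2.
Codeword c = [2, 5, 4, 6, 4, 2] ∈ F_7^6.


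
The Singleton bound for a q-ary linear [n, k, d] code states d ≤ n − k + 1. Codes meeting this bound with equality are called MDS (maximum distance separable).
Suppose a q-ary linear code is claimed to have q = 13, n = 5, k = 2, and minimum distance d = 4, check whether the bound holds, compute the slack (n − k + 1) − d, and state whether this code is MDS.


Singleton RHS = n − k + 1 = 4, slack = 0, bound satisfied, MDS.

Singleton bound: d ≤ n − k + 1.
Here n = 5, k = 2, so n − k + 1 = 4.
Given d = 4, check d ≤ 4: YES.
Slack = (n − k + 1) − d = 0.
The code is MDS (slack = 0).
Description: the claimed parameters are [5, 2, 4]_13; such a code would be MDS (meets Singleton bound).


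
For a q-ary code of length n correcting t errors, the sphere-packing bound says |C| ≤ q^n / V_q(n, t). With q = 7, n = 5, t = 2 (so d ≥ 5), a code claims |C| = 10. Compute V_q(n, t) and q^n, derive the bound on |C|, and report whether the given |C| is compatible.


V_q(n, t) = 391, q^n = 16807, Hamming bound = 42, |C| = 10 ≤ bound (satisfied).

Step 1: Compute V_q(n, t) = Σ_{j=0}^2 C(n, j) (q−1)^j.
  j = 0: C(5,0)·(6)^0 = 1·1 = 1.
  j = 1: C(5,1)·(6)^1 = 5·6 = 30.
  j = 2: C(5,2)·(6)^2 = 10·36 = 360.
  V_q(n, t) = 1 + 30 + 360 = 391.
Step 2: q^n = 7^5 = 16807.
Step 3: Hamming bound ⌊q^n / V_q(n,t)⌋ = ⌊16807/391⌋ = 42.
Step 4: Compare |C| = 10 to 42: satisfied.
The claimed |C| lies below the Hamming bound.


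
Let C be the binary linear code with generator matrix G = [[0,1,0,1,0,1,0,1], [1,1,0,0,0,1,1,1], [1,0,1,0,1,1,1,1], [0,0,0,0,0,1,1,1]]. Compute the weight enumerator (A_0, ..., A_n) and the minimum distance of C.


Weight distribution: A_0 = 1, A_2 = 1, A_3 = 5, A_4 = 3, A_5 = 2, A_6 = 3, A_7 = 1. Minimum distance d = 2.

Enumerate all 2^4 = 16 messages m ∈ F_2^4.
For each, compute codeword c = mG in F_2^8, then tally its weight.
  m = 0000 → c = 00000000, weight = 0.
  m = 1000 → c = 01010101, weight = 4.
  m = 0100 → c = 11000111, weight = 5.
  m = 1100 → c = 10010010, weight = 3.
  m = 0010 → c = 10101111, weight = 6.
  m = 1010 → c = 11111010, weight = 6.
  m = 0110 → c = 01101000, weight = 3.
  m = 1110 → c = 00111101, weight = 5.
  m = 0001 → c = 00000111, weight = 3.
  m = 1001 → c = 01010010, weight = 3.
  m = 0101 → c = 11000000, weight = 2.
  m = 1101 → c = 10010101, weight = 4.
  m = 0011 → c = 10101000, weight = 3.
  m = 1011 → c = 11111101, weight = 7.
  m = 0111 → c = 01101111, weight = 6.
  m = 1111 → c = 00111010, weight = 4.
Tally weights:
  weight 0: 1 codewords.
  weight 2: 1 codewords.
  weight 3: 5 codewords.
  weight 4: 3 codewords.
  weight 5: 2 codewords.
  weight 6: 3 codewords.
  weight 7: 1 codewords.
Minimum distance d = smallest w > 0 with A_w > 0 = 2.
Sanity: Σ A_w = 16 = 2^4 = 16 ✓.


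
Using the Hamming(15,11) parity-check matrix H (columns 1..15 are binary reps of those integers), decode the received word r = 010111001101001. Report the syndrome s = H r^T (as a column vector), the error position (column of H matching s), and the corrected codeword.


s = (0, 1, 0, 1)^T, error position = 5, corrected codeword c = 010101001101001

Compute s = H r^T mod 2 one row at a time:
  s_1 = 0 + 1 + 1 + 0 + 1 + 0 + 0 + 1 = 4 ≡ 0 (mod 2).
  s_2 = 1 + 1 + 1 + 0 + 1 + 0 + 0 + 1 = 5 ≡ 1 (mod 2).
  s_3 = 1 + 0 + 1 + 0 + 1 + 0 + 0 + 1 = 4 ≡ 0 (mod 2).
  s_4 = 0 + 0 + 1 + 0 + 1 + 0 + 0 + 1 = 3 ≡ 1 (mod 2).
s = (0, 1, 0, 1)^T — this equals column 5 of H (binary 0101), so error is at position 5.
Correct: flip bit 5 of r = 010111001101001 to get c = 010101001101001.


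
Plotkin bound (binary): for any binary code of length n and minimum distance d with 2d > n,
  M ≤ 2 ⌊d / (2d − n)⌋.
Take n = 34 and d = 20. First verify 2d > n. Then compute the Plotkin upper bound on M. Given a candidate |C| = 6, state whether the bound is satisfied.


Plotkin bound M ≤ 6; given |C| = 6 ≤ bound (satisfied).

Check applicability: 2d = 40, n = 34.
2d − n = 6 > 0, so Plotkin applies.
Compute d/(2d−n) = 20/6 ≈ 3.3333.
⌊d/(2d−n)⌋ = 3.
Plotkin bound: M ≤ 2·3 = 6.
Given |C| = 6, check: satisfied.
This |C| is at the Plotkin bound.


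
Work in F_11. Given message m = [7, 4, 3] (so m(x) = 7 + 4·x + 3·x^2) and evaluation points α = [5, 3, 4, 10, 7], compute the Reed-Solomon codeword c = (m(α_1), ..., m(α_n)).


c = [3, 2, 5, 6, 6]

Message polynomial: m(x) = 7 + 4·x + 3·x^2 (mod 11).
For each evaluation point α_i, compute m(α_i) mod 11:
  α_1 = 5: Horner steps 3 → 8 → 3, so m(5) = 3.
  α_2 = 3: Horner steps 3 → 2 → 2, so m(3) = 2.
  α_3 = 4: Horner steps 3 → 5 → 5, so m(4) = 5.
  α_4 = 10: Horner steps 3 → 1 → 6, so m(10) = 6.
  α_5 = 7: Horner steps 3 → 3 → 6, so m(7) = 6.
Codeword c = [3, 2, 5, 6, 6] ∈ F_11^5.


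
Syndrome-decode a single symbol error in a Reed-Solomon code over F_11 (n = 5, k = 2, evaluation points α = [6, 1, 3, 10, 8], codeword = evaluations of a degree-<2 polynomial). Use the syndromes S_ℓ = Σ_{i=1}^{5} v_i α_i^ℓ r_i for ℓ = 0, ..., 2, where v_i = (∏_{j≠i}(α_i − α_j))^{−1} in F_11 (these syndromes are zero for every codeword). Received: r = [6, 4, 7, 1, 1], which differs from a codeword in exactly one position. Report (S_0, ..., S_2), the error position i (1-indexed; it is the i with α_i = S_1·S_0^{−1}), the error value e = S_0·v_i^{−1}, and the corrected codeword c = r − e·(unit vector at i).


S = (1, 8, 9), error at position 5, error magnitude e = 3, c = [6, 4, 7, 1, 9].

Step 1: column multipliers v_i = (∏_{j≠i}(α_i − α_j))^{−1} mod 11.
  i = 1 (α = 6): (6−1)(6−3)(6−10)(6−8) = 5·3·(−4)·(−2) = 120 ≡ 10, so v_1 = 10^{−1} = 10 (mod 11).
  i = 2 (α = 1): (1−6)(1−3)(1−10)(1−8) = (−5)·(−2)·(−9)·(−7) = 630 ≡ 3, so v_2 = 3^{−1} = 4 (mod 11).
  i = 3 (α = 3): (3−6)(3−1)(3−10)(3−8) = (−3)·2·(−7)·(−5) = −210 ≡ 10, so v_3 = 10^{−1} = 10 (mod 11).
  i = 4 (α = 10): (10−6)(10−1)(10−3)(10−8) = 4·9·7·2 = 504 ≡ 9, so v_4 = 9^{−1} = 5 (mod 11).
  i = 5 (α = 8): (8−6)(8−1)(8−3)(8−10) = 2·7·5·(−2) = −140 ≡ 3, so v_5 = 3^{−1} = 4 (mod 11).
  v = [10, 4, 10, 5, 4].
Step 2: syndromes of r = [6, 4, 7, 1, 1] (all sums mod 11).
  S_0 = Σ v_i r_i = 10·6 + 4·4 + 10·7 + 5·1 + 4·1 = 155 ≡ 1.
  S_1 = Σ v_i α_i r_i = 10·6·6 + 4·1·4 + 10·3·7 + 5·10·1 + 4·8·1 = 668 ≡ 8.
  α_i^2 mod 11 = [3, 1, 9, 1, 9].
  S_2 = Σ v_i α_i^2 r_i = 10·3·6 + 4·1·4 + 10·9·7 + 5·1·1 + 4·9·1 = 867 ≡ 9.
  S = (1, 8, 9) ≠ 0, so r is not a codeword (an error is present).
Step 3: locate the error. For a single error e at position i, S_ℓ = v_i·e·α_i^ℓ, so α_err = S_1/S_0.
  S_0^{−1} = 1^{−1} = 1 (mod 11), so α_err = 8·1 = 8 ≡ 8 = α_5. Error position i = 5.
  Consistency check: S_2/S_1 = 9·7 = 63 ≡ 8 = α_err ✓ (single-error assumption holds).
Step 4: error magnitude e = S_0/v_5 = S_0·∏_{j≠5}(α_5 − α_j) = 1·3 = 3 ≡ 3 (mod 11).
Step 5: correct position 5: c_5 = r_5 − e = 1 − 3 ≡ 9 (mod 11). Hence c = [6, 4, 7, 1, 9].
  Check: interpolating c through the α_i gives m(x) = 8 + 7·x (degree < 2) with m(α_i) = c_i for every i, so c is indeed a codeword.
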